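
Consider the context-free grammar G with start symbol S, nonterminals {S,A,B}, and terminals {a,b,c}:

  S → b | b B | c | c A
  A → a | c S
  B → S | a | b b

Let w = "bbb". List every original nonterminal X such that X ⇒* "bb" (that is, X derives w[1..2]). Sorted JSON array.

Convert to CNF:
  S -> T0 A | T1 B | b | c
  A -> T0 S | a
  B -> T0 A | T1 B | T1 T1 | a | b | c
  T0 -> c
  T1 -> b

CYK table (by increasing span) — only the sub-triangle for w[1..2]:
  [1..1]={B,S,T1}  "b"  orig:{B,S}
  [2..2]={B,S,T1}  "b"  orig:{B,S}
  [1..2]={B,S}  "bb"

Original NTs in T[1,2] deriving "bb": ["B", "S"]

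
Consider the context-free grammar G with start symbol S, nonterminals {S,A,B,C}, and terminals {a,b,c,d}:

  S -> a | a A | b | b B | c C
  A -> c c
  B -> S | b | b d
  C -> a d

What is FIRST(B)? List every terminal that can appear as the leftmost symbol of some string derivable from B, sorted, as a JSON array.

Compute FIRST by fixpoint:
iter 1:
  A via A→c c: +{c}
  B via B→b: +{b}
  C via C→a d: +{a}
  S via S→a: +{a}
  S via S→b: +{b}
  S via S→c C: +{c}
  FIRST(S)={a,b,c}  FIRST(A)={c}  FIRST(B)={b}  FIRST(C)={a}
iter 2:
  B via B→S: +{a,c}
  FIRST(S)={a,b,c}  FIRST(A)={c}  FIRST(B)={a,b,c}  FIRST(C)={a}
iter 3: (stable)
  FIRST(S)={a,b,c}  FIRST(A)={c}  FIRST(B)={a,b,c}  FIRST(C)={a}

FIRST(B) = ["a", "b", "c"]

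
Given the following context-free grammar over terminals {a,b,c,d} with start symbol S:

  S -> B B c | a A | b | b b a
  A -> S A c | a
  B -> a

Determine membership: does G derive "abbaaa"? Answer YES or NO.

Convert to CNF:
  S -> B X4 | T1 A | T2 X5 | b
  A -> S X3 | a
  B -> a
  T0 -> c
  T1 -> a
  T2 -> b
  X3 -> A T0
  X4 -> B T0
  X5 -> T2 T1

CYK fill:
  T[0,0] 'a' = {A,B,T1}  orig:{A,B}
  T[1,1] 'b' = {S,T2}  orig:{S}
  T[2,2] 'b' = {S,T2}  orig:{S}
  T[3,3] 'a' = {A,B,T1}  orig:{A,B}
  T[4,4] 'a' = {A,B,T1}  orig:{A,B}
  T[5,5] 'a' = {A,B,T1}  orig:{A,B}
  T[0,1] 'ab' = ∅
  T[1,2] 'bb' = ∅
  T[2,3] 'ba' = {X5}  orig:{}
  T[3,4] 'aa' = {S}
  T[4,5] 'aa' = {S}
  T[0,2] 'abb' = ∅
  T[1,3] 'bba' = {S}
  T[2,4] 'baa' = ∅
  T[3,5] 'aaa' = ∅
  T[0,3] 'abba' = ∅
  T[1,4] 'bbaa' = ∅
  T[2,5] 'baaa' = ∅
  T[0,4] 'abbaa' = ∅
  T[1,5] 'bbaaa' = ∅
  T[0,5] 'abbaaa' = ∅

S ∉ T[0,5] ⇒ NO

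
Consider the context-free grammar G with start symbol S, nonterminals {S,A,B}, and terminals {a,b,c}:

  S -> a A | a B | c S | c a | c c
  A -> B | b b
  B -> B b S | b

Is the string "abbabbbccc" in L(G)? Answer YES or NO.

Convert to CNF:
  S -> T1 A | T1 B | T2 S | T2 T1 | T2 T2
  A -> B X3 | T0 T0 | b
  B -> B X4 | b
  T0 -> b
  T1 -> a
  T2 -> c
  X3 -> T0 S
  X4 -> T0 S

CYK table (by increasing span):
  T[0,0] 'a' = {T1}  orig:{}
  T[1,1] 'b' = {A,B,T0}  orig:{A,B}
  T[2,2] 'b' = {A,B,T0}  orig:{A,B}
  T[3,3] 'a' = {T1}  orig:{}
  T[4,4] 'b' = {A,B,T0}  orig:{A,B}
  T[5,5] 'b' = {A,B,T0}  orig:{A,B}
  T[6,6] 'b' = {A,B,T0}  orig:{A,B}
  T[7,7] 'c' = {T2}  orig:{}
  T[8,8] 'c' = {T2}  orig:{}
  T[9,9] 'c' = {T2}  orig:{}
  T[0,1] 'ab' = {S}
  T[1,2] 'bb' = {A}
  T[2,3] 'ba' = ∅
  T[3,4] 'ab' = {S}
  T[4,5] 'bb' = {A}
  T[5,6] 'bb' = {A}
  T[6,7] 'bc' = ∅
  T[7,8] 'cc' = {S}
  T[8,9] 'cc' = {S}
  T[0,2] 'abb' = {S}
  T[1,3] 'bba' = ∅
  T[2,4] 'bab' = {X3,X4}  orig:{}
  T[3,5] 'abb' = {S}
  T[4,6] 'bbb' = ∅
  T[5,7] 'bbc' = ∅
  T[6,8] 'bcc' = {X3,X4}  orig:{}
  T[7,9] 'ccc' = {S}
  T[0,3] 'abba' = ∅
  T[1,4] 'bbab' = {A,B}
  T[2,5] 'babb' = {X3,X4}  orig:{}
  T[3,6] 'abbb' = ∅
  T[4,7] 'bbbc' = ∅
  T[5,8] 'bbcc' = {A,B}
  T[6,9] 'bccc' = {X3,X4}  orig:{}
  T[0,4] 'abbab' = {S}
  T[1,5] 'bbabb' = {A,B}
  T[2,6] 'babbb' = ∅
  T[3,7] 'abbbc' = ∅
  T[4,8] 'bbbcc' = ∅
  T[5,9] 'bbccc' = {A,B}
  T[0,5] 'abbabb' = {S}
  T[1,6] 'bbabbb' = ∅
  T[2,7] 'babbbc' = ∅
  T[3,8] 'abbbcc' = ∅
  T[4,9] 'bbbccc' = ∅
  T[0,6] 'abbabbb' = ∅
  T[1,7] 'bbabbbc' = ∅
  T[2,8] 'babbbcc' = ∅
  T[3,9] 'abbbccc' = ∅
  T[0,7] 'abbabbbc' = ∅
  T[1,8] 'bbabbbcc' = {A,B}
  T[2,9] 'babbbccc' = ∅
  T[0,8] 'abbabbbcc' = {S}
  T[1,9] 'bbabbbccc' = {A,B}
  T[0,9] 'abbabbbccc' = {S}

S ∈ T[0,9] ⇒ YES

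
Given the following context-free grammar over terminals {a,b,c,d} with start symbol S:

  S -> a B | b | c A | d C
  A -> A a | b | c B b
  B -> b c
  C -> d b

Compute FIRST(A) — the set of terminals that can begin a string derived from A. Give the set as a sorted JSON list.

Compute FIRST by fixpoint:
[1]
  A via A→b: +{b}
  A via A→c B b: +{c}
  B via B→b c: +{b}
  C via C→d b: +{d}
  S via S→a B: +{a}
  S via S→b: +{b}
  S via S→c A: +{c}
  S via S→d C: +{d}
  FIRST[S]={a,b,c,d}  FIRST[A]={b,c}  FIRST[B]={b}  FIRST[C]={d}
[2] (stable)
  FIRST[S]={a,b,c,d}  FIRST[A]={b,c}  FIRST[B]={b}  FIRST[C]={d}

FIRST(A) = ["b", "c"]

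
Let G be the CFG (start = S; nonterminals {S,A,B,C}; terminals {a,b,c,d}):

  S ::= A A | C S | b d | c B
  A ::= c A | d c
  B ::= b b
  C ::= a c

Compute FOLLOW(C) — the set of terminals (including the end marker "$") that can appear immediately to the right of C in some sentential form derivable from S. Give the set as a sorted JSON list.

Compute FIRST by fixpoint:
pass 1:
  A via A→c A: +{c}
  A via A→d c: +{d}
  B via B→b b: +{b}
  C via C→a c: +{a}
  S via S→A A: +{c,d}
  S via S→C S: +{a}
  S via S→b d: +{b}
  FIRST(S)={a,b,c,d}  FIRST(A)={c,d}  FIRST(B)={b}  FIRST(C)={a}
pass 2: (stable)
  FIRST(S)={a,b,c,d}  FIRST(A)={c,d}  FIRST(B)={b}  FIRST(C)={a}

FOLLOW sets:
initialize: $ ∈ FOLLOW(S)
[1]
  S→A A: FOLLOW(A) ⊇ FIRST(A) = {c,d}; new: +{c,d}
  S→A A: FOLLOW(A) ⊇ FOLLOW(S) ⊇ {$}; new: +{$}
  S→C S: FOLLOW(C) ⊇ FIRST(S) = {a,b,c,d}; new: +{a,b,c,d}
  S→c B: FOLLOW(B) ⊇ FOLLOW(S) ⊇ {$}; new: +{$}
  FOLLOW(S)={$}  FOLLOW(A)={$,c,d}  FOLLOW(B)={$}  FOLLOW(C)={a,b,c,d}
[2] done
  FOLLOW(S)={$}  FOLLOW(A)={$,c,d}  FOLLOW(B)={$}  FOLLOW(C)={a,b,c,d}

FOLLOW(C) = ["a", "b", "c", "d"]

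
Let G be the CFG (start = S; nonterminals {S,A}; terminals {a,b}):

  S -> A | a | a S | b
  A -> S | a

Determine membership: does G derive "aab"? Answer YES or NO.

CNF form of G:
  S -> T0 S | a | b
  A -> T0 S | a | b
  T0 -> a

Fill CYK table bottom-up:
  cell(0,0) a: {A,S,T0}  orig:{A,S}
  cell(1,1) a: {A,S,T0}  orig:{A,S}
  cell(2,2) b: {A,S}
  cell(0,1) aa: {A,S}
  cell(1,2) ab: {A,S}
  cell(0,2) aab: {A,S}

S ∈ T[0,2] ⇒ YES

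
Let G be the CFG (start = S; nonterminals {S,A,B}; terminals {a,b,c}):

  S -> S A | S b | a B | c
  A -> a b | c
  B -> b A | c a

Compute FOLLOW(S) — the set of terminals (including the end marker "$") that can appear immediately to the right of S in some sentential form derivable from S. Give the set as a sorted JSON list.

Compute FIRST by fixpoint:
round 1:
  A via A→a b: +{a}
  A via A→c: +{c}
  B via B→b A: +{b}
  B via B→c a: +{c}
  S via S→a B: +{a}
  S via S→c: +{c}
  FIRST[S]={a,c}  FIRST[A]={a,c}  FIRST[B]={b,c}
round 2: — fixpoint
  FIRST[S]={a,c}  FIRST[A]={a,c}  FIRST[B]={b,c}

FOLLOW iteration:
initialize: $ ∈ FOLLOW(S)
pass 1:
  S→S A: FOLLOW(S) ⊇ FIRST(A) = {a,c}; new: +{a,c}
  S→S A: FOLLOW(A) ⊇ FOLLOW(S) ⊇ {$,a,c}; new: +{$,a,c}
  S→S b: FOLLOW(S) ⊇ FIRST(b) = {b}; new: +{b}
  S→a B: FOLLOW(B) ⊇ FOLLOW(S) ⊇ {$,a,b,c}; new: +{$,a,b,c}
  FOLLOW[S]={$,a,b,c}  FOLLOW[A]={$,a,c}  FOLLOW[B]={$,a,b,c}
pass 2:
  B→b A: FOLLOW(A) ⊇ FOLLOW(B) ⊇ {$,a,b,c}; new: +{b}
  FOLLOW[S]={$,a,b,c}  FOLLOW[A]={$,a,b,c}  FOLLOW[B]={$,a,b,c}
pass 3: done
  FOLLOW[S]={$,a,b,c}  FOLLOW[A]={$,a,b,c}  FOLLOW[B]={$,a,b,c}

FOLLOW(S) = ["$", "a", "b", "c"]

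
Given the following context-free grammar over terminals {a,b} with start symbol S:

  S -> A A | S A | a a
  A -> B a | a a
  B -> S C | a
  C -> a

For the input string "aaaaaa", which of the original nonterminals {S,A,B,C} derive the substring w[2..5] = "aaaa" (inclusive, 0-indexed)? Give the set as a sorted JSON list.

Convert to CNF:
  S -> A A | S A | T0 T0
  A -> B T0 | T0 T0
  B -> S C | a
  C -> a
  T0 -> a

CYK table (by increasing span), restricted to cells inside w[2..5]:
  T[2,2] 'a' = {B,C,T0}  orig:{B,C}
  T[3,3] 'a' = {B,C,T0}  orig:{B,C}
  T[4,4] 'a' = {B,C,T0}  orig:{B,C}
  T[5,5] 'a' = {B,C,T0}  orig:{B,C}
  T[2,3] 'aa' = {A,S}
  T[3,4] 'aa' = {A,S}
  T[4,5] 'aa' = {A,S}
  T[2,4] 'aaa' = {B}
  T[3,5] 'aaa' = {B}
  T[2,5] 'aaaa' = {A,S}

Original NTs in T[2,5] deriving "aaaa": ["A", "S"]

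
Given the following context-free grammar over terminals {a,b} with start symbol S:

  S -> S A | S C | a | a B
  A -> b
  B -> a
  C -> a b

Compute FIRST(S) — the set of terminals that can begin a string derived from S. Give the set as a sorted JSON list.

Compute FIRST by fixpoint:
[1]
  A via A→b: +{b}
  B via B→a: +{a}
  C via C→a b: +{a}
  S via S→a: +{a}
  FIRST(S)={a}  FIRST(A)={b}  FIRST(B)={a}  FIRST(C)={a}
[2] — fixpoint
  FIRST(S)={a}  FIRST(A)={b}  FIRST(B)={a}  FIRST(C)={a}

FIRST(S) = ["a"]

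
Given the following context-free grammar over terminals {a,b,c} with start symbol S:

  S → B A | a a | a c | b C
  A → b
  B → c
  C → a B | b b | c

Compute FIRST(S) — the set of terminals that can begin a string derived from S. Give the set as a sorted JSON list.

FIRST sets, iterate to fixpoint:
iter 1:
  A via A→b: +{b}
  B via B→c: +{c}
  C via C→a B: +{a}
  C via C→b b: +{b}
  C via C→c: +{c}
  S via S→B A: +{c}
  S via S→a a: +{a}
  S via S→b C: +{b}
  FIRST[S]={a,b,c}  FIRST[A]={b}  FIRST[B]={c}  FIRST[C]={a,b,c}
iter 2: (stable)
  FIRST[S]={a,b,c}  FIRST[A]={b}  FIRST[B]={c}  FIRST[C]={a,b,c}

FIRST(S) = ["a", "b", "c"]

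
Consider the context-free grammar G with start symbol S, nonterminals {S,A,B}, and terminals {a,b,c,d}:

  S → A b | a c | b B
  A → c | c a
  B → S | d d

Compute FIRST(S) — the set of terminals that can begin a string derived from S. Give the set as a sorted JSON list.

FIRST sets, iterate to fixpoint:
[1]
  A via A→c: +{c}
  B via B→d d: +{d}
  S via S→A b: +{c}
  S via S→a c: +{a}
  S via S→b B: +{b}
  S: {a,b,c}  A: {c}  B: {d}
[2]
  B via B→S: +{a,b,c}
  S: {a,b,c}  A: {c}  B: {a,b,c,d}
[3] (stable)
  S: {a,b,c}  A: {c}  B: {a,b,c,d}

FIRST(S) = ["a", "b", "c"]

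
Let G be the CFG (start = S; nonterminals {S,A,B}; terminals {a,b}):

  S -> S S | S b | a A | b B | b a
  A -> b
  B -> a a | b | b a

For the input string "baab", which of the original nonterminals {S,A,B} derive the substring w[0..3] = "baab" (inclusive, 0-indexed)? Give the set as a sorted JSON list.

CNF form of G:
  S -> S S | S T1 | T0 A | T1 B | T1 T0
  A -> b
  B -> T0 T0 | T1 T0 | b
  T0 -> a
  T1 -> b

CYK fill — only the sub-triangle for w[0..3]:
  T[0,0] 'b' = {A,B,T1}  orig:{A,B}
  T[1,1] 'a' = {T0}  orig:{}
  T[2,2] 'a' = {T0}  orig:{}
  T[3,3] 'b' = {A,B,T1}  orig:{A,B}
  T[0,1] 'ba' = {B,S}
  T[1,2] 'aa' = {B}
  T[2,3] 'ab' = {S}
  T[0,2] 'baa' = {S}
  T[1,3] 'aab' = ∅
  T[0,3] 'baab' = {S}

Original NTs in T[0,3] deriving "baab": ["S"]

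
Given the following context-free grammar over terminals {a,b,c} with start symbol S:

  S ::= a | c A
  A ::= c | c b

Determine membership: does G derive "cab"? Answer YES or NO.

Convert to CNF:
  S -> T0 A | a
  A -> T0 T1 | c
  T0 -> c
  T1 -> b

CYK table (by increasing span):
  cell(0,0) c: {A,T0}  orig:{A}
  cell(1,1) a: {S}
  cell(2,2) b: {T1}  orig:{}
  cell(0,1) ca: ∅
  cell(1,2) ab: ∅
  cell(0,2) cab: ∅

S ∉ T[0,2] ⇒ NO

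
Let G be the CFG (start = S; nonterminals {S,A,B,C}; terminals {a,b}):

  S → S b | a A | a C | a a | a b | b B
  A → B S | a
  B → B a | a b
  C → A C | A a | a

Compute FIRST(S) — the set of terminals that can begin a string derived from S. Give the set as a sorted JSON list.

FIRST iteration:
iter 1:
  A via A→a: +{a}
  B via B→a b: +{a}
  C via C→A C: +{a}
  S via S→a A: +{a}
  S via S→b B: +{b}
  FIRST(S)={a,b}  FIRST(A)={a}  FIRST(B)={a}  FIRST(C)={a}
iter 2: — fixpoint
  FIRST(S)={a,b}  FIRST(A)={a}  FIRST(B)={a}  FIRST(C)={a}

FIRST(S) = ["a", "b"]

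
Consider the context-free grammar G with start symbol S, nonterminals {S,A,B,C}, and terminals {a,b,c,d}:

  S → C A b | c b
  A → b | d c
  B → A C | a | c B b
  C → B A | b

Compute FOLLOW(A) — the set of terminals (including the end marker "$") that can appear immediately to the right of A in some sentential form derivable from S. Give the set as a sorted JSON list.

FIRST iteration:
pass 1:
  A via A→b: +{b}
  A via A→d c: +{d}
  B via B→A C: +{b,d}
  B via B→a: +{a}
  B via B→c B b: +{c}
  C via C→B A: +{a,b,c,d}
  S via S→C A b: +{a,b,c,d}
  FIRST(S)={a,b,c,d}  FIRST(A)={b,d}  FIRST(B)={a,b,c,d}  FIRST(C)={a,b,c,d}
pass 2: (no change)
  FIRST(S)={a,b,c,d}  FIRST(A)={b,d}  FIRST(B)={a,b,c,d}  FIRST(C)={a,b,c,d}

Compute FOLLOW by fixpoint:
FOLLOW(S) := {$}
[1]
  B→A C: FOLLOW(A) ⊇ FIRST(C) = {a,b,c,d}; new: +{a,b,c,d}
  B→c B b: FOLLOW(B) ⊇ FIRST(b) = {b}; new: +{b}
  C→B A: FOLLOW(B) ⊇ FIRST(A) = {b,d}; new: +{d}
  S→C A b: FOLLOW(C) ⊇ FIRST(A) = {b,d}; new: +{b,d}
  FOLLOW[S]={$}  FOLLOW[A]={a,b,c,d}  FOLLOW[B]={b,d}  FOLLOW[C]={b,d}
[2] done
  FOLLOW[S]={$}  FOLLOW[A]={a,b,c,d}  FOLLOW[B]={b,d}  FOLLOW[C]={b,d}

FOLLOW(A) = ["a", "b", "c", "d"]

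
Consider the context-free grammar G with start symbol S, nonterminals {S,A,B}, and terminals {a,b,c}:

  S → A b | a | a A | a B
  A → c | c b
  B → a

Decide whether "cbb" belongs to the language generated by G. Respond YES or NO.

Convert to CNF:
  S -> A T1 | T2 A | T2 B | a
  A -> T0 T1 | c
  B -> a
  T0 -> c
  T1 -> b
  T2 -> a

CYK fill:
  [0..0]={A,T0}  "c"  orig:{A}
  [1..1]={T1}  "b"  orig:{}
  [2..2]={T1}  "b"  orig:{}
  [0..1]={A,S}  "cb"
  [1..2]=∅  "bb"
  [0..2]={S}  "cbb"

S ∈ T[0,2] ⇒ YES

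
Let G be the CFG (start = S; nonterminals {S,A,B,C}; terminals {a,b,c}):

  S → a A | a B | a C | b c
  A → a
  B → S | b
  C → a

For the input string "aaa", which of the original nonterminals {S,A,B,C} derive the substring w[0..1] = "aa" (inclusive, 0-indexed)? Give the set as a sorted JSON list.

CNF form of G:
  S -> T0 A | T0 B | T0 C | T1 T2
  A -> a
  B -> T0 A | T0 B | T0 C | T1 T2 | b
  C -> a
  T0 -> a
  T1 -> b
  T2 -> c

Fill CYK table bottom-up, restricted to cells inside w[0..1]:
  T[0,0] 'a' = {A,C,T0}  orig:{A,C}
  T[1,1] 'a' = {A,C,T0}  orig:{A,C}
  T[0,1] 'aa' = {B,S}

Original NTs in T[0,1] deriving "aa": ["B", "S"]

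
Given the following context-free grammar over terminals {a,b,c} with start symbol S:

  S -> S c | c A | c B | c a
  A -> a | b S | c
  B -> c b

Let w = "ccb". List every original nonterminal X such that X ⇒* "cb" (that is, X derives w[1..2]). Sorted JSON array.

Convert to CNF:
  S -> S T1 | T1 A | T1 B | T1 T2
  A -> T0 S | a | c
  B -> T1 T0
  T0 -> b
  T1 -> c
  T2 -> a

CYK fill — only the sub-triangle for w[1..2]:
  [1..1]={A,T1}  "c"  orig:{A}
  [2..2]={T0}  "b"  orig:{}
  [1..2]={B}  "cb"

Original NTs in T[1,2] deriving "cb": ["B"]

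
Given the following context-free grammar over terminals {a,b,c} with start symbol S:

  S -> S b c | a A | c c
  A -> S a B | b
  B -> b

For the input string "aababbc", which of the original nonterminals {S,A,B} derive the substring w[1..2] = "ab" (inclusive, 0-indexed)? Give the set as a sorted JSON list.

CNF form of G:
  S -> S X4 | T0 A | T2 T2
  A -> S X3 | b
  B -> b
  T0 -> a
  T1 -> b
  T2 -> c
  X3 -> T0 B
  X4 -> T1 T2

CYK fill, restricted to cells inside w[1..2]:
  [1..1]={T0}  "a"  orig:{}
  [2..2]={A,B,T1}  "b"  orig:{A,B}
  [1..2]={S,X3}  "ab"  orig:{S}

Original NTs in T[1,2] deriving "ab": ["S"]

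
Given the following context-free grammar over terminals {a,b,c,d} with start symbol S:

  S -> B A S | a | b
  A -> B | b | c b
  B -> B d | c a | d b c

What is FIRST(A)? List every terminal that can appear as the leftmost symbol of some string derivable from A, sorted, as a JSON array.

FIRST sets, iterate to fixpoint:
iter 1:
  A via A→b: +{b}
  A via A→c b: +{c}
  B via B→c a: +{c}
  B via B→d b c: +{d}
  S via S→B A S: +{c,d}
  S via S→a: +{a}
  S via S→b: +{b}
  FIRST(S)={a,b,c,d}  FIRST(A)={b,c}  FIRST(B)={c,d}
iter 2:
  A via A→B: +{d}
  FIRST(S)={a,b,c,d}  FIRST(A)={b,c,d}  FIRST(B)={c,d}
iter 3: — fixpoint
  FIRST(S)={a,b,c,d}  FIRST(A)={b,c,d}  FIRST(B)={c,d}

FIRST(A) = ["b", "c", "d"]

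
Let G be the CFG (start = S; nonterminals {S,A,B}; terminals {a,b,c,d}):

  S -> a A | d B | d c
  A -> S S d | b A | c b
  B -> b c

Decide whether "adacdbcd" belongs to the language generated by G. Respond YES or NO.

CNF form of G:
  S -> T0 B | T0 T2 | T3 A
  A -> S X4 | T1 A | T2 T1
  B -> T1 T2
  T0 -> d
  T1 -> b
  T2 -> c
  T3 -> a
  X4 -> S T0

CYK table (by increasing span):
  T[0,0] 'a' = {T3}  orig:{}
  T[1,1] 'd' = {T0}  orig:{}
  T[2,2] 'a' = {T3}  orig:{}
  T[3,3] 'c' = {T2}  orig:{}
  T[4,4] 'd' = {T0}  orig:{}
  T[5,5] 'b' = {T1}  orig:{}
  T[6,6] 'c' = {T2}  orig:{}
  T[7,7] 'd' = {T0}  orig:{}
  T[0,1] 'ad' = ∅
  T[1,2] 'da' = ∅
  T[2,3] 'ac' = ∅
  T[3,4] 'cd' = ∅
  T[4,5] 'db' = ∅
  T[5,6] 'bc' = {B}
  T[6,7] 'cd' = ∅
  T[0,2] 'ada' = ∅
  T[1,3] 'dac' = ∅
  T[2,4] 'acd' = ∅
  T[3,5] 'cdb' = ∅
  T[4,6] 'dbc' = {S}
  T[5,7] 'bcd' = ∅
  T[0,3] 'adac' = ∅
  T[1,4] 'dacd' = ∅
  T[2,5] 'acdb' = ∅
  T[3,6] 'cdbc' = ∅
  T[4,7] 'dbcd' = {X4}  orig:{}
  T[0,4] 'adacd' = ∅
  T[1,5] 'dacdb' = ∅
  T[2,6] 'acdbc' = ∅
  T[3,7] 'cdbcd' = ∅
  T[0,5] 'adacdb' = ∅
  T[1,6] 'dacdbc' = ∅
  T[2,7] 'acdbcd' = ∅
  T[0,6] 'adacdbc' = ∅
  T[1,7] 'dacdbcd' = ∅
  T[0,7] 'adacdbcd' = ∅

S ∉ T[0,7] ⇒ NO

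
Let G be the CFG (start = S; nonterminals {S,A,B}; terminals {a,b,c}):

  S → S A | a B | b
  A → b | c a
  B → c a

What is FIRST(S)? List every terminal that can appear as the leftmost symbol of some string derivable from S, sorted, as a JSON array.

FIRST iteration:
iter 1:
  A via A→b: +{b}
  A via A→c a: +{c}
  B via B→c a: +{c}
  S via S→a B: +{a}
  S via S→b: +{b}
  FIRST[S]={a,b}  FIRST[A]={b,c}  FIRST[B]={c}
iter 2: — fixpoint
  FIRST[S]={a,b}  FIRST[A]={b,c}  FIRST[B]={c}

FIRST(S) = ["a", "b"]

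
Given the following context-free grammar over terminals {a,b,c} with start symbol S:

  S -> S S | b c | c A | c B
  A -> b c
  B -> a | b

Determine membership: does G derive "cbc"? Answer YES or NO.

CNF form of G:
  S -> S S | T0 T1 | T1 A | T1 B
  A -> T0 T1
  B -> a | b
  T0 -> b
  T1 -> c

CYK table (by increasing span):
  T[0,0] 'c' = {T1}  orig:{}
  T[1,1] 'b' = {B,T0}  orig:{B}
  T[2,2] 'c' = {T1}  orig:{}
  T[0,1] 'cb' = {S}
  T[1,2] 'bc' = {A,S}
  T[0,2] 'cbc' = {S}

S ∈ T[0,2] ⇒ YES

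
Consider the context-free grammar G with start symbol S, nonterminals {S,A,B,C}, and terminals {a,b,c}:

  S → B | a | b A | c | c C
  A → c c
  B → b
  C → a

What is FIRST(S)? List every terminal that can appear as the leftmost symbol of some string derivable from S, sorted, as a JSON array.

Compute FIRST by fixpoint:
pass 1:
  A via A→c c: +{c}
  B via B→b: +{b}
  C via C→a: +{a}
  S via S→B: +{b}
  S via S→a: +{a}
  S via S→c: +{c}
  S: {a,b,c}  A: {c}  B: {b}  C: {a}
pass 2: — fixpoint
  S: {a,b,c}  A: {c}  B: {b}  C: {a}

FIRST(S) = ["a", "b", "c"]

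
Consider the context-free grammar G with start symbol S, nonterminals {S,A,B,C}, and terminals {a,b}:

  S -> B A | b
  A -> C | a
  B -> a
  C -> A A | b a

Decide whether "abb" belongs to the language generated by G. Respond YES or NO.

CNF form of G:
  S -> B A | b
  A -> A A | T0 T1 | a
  B -> a
  C -> A A | T0 T1
  T0 -> b
  T1 -> a

CYK table (by increasing span):
  [0..0]={A,B,T1}  "a"  orig:{A,B}
  [1..1]={S,T0}  "b"  orig:{S}
  [2..2]={S,T0}  "b"  orig:{S}
  [0..1]=∅  "ab"
  [1..2]=∅  "bb"
  [0..2]=∅  "abb"

S ∉ T[0,2] ⇒ NO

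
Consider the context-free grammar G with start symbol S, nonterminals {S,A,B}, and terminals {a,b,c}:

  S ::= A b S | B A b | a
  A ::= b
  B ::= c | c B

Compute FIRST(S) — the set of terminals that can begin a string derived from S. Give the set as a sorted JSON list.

Compute FIRST by fixpoint:
pass 1:
  A via A→b: +{b}
  B via B→c: +{c}
  S via S→A b S: +{b}
  S via S→B A b: +{c}
  S via S→a: +{a}
  FIRST[S]={a,b,c}  FIRST[A]={b}  FIRST[B]={c}
pass 2: (stable)
  FIRST[S]={a,b,c}  FIRST[A]={b}  FIRST[B]={c}

FIRST(S) = ["a", "b", "c"]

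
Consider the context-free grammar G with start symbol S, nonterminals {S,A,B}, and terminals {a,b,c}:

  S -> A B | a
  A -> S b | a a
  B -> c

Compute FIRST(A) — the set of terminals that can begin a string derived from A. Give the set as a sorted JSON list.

FIRST iteration:
pass 1:
  A via A→a a: +{a}
  B via B→c: +{c}
  S via S→A B: +{a}
  FIRST[S]={a}  FIRST[A]={a}  FIRST[B]={c}
pass 2: (stable)
  FIRST[S]={a}  FIRST[A]={a}  FIRST[B]={c}

FIRST(A) = ["a"]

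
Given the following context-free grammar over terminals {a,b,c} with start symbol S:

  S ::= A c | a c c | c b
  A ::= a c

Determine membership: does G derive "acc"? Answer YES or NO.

CNF form of G:
  S -> A T1 | T0 X3 | T1 T2
  A -> T0 T1
  T0 -> a
  T1 -> c
  T2 -> b
  X3 -> T1 T1

CYK fill:
  T[0,0] 'a' = {T0}  orig:{}
  T[1,1] 'c' = {T1}  orig:{}
  T[2,2] 'c' = {T1}  orig:{}
  T[0,1] 'ac' = {A}
  T[1,2] 'cc' = {X3}  orig:{}
  T[0,2] 'acc' = {S}

S ∈ T[0,2] ⇒ YES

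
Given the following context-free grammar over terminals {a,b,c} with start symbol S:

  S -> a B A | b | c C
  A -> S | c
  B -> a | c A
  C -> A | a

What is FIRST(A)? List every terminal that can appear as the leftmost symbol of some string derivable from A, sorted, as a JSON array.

Compute FIRST by fixpoint:
round 1:
  A via A→c: +{c}
  B via B→a: +{a}
  B via B→c A: +{c}
  C via C→A: +{c}
  C via C→a: +{a}
  S via S→a B A: +{a}
  S via S→b: +{b}
  S via S→c C: +{c}
  S: {a,b,c}  A: {c}  B: {a,c}  C: {a,c}
round 2:
  A via A→S: +{a,b}
  C via C→A: +{b}
  S: {a,b,c}  A: {a,b,c}  B: {a,c}  C: {a,b,c}
round 3: (stable)
  S: {a,b,c}  A: {a,b,c}  B: {a,c}  C: {a,b,c}

FIRST(A) = ["a", "b", "c"]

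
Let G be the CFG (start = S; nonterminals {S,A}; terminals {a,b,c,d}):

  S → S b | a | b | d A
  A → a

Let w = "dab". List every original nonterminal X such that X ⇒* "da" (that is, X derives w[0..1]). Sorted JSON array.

CNF form of G:
  S -> S T0 | T1 A | a | b
  A -> a
  T0 -> b
  T1 -> d

CYK fill (cells [i..j] with 0 ≤ i ≤ j ≤ 1 only):
  [0..0]={T1}  "d"  orig:{}
  [1..1]={A,S}  "a"
  [0..1]={S}  "da"

Original NTs in T[0,1] deriving "da": ["S"]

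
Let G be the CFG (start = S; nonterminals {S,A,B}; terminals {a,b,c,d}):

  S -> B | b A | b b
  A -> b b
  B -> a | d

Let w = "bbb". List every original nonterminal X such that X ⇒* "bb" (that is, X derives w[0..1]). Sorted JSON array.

CNF form of G:
  S -> T0 A | T0 T0 | a | d
  A -> T0 T0
  B -> a | d
  T0 -> b

Fill CYK table bottom-up — only the sub-triangle for w[0..1]:
  cell(0,0) b: {T0}  orig:{}
  cell(1,1) b: {T0}  orig:{}
  cell(0,1) bb: {A,S}

Original NTs in T[0,1] deriving "bb": ["A", "S"]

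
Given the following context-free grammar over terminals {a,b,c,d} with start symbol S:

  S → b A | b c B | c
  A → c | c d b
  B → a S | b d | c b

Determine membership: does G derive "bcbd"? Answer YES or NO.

Convert to CNF:
  S -> T2 A | T2 X5 | c
  A -> T0 X4 | c
  B -> T0 T2 | T2 T1 | T3 S
  T0 -> c
  T1 -> d
  T2 -> b
  T3 -> a
  X4 -> T1 T2
  X5 -> T0 B

CYK table (by increasing span):
  [0..0]={T2}  "b"  orig:{}
  [1..1]={A,S,T0}  "c"  orig:{A,S}
  [2..2]={T2}  "b"  orig:{}
  [3..3]={T1}  "d"  orig:{}
  [0..1]={S}  "bc"
  [1..2]={B}  "cb"
  [2..3]={B}  "bd"
  [0..2]=∅  "bcb"
  [1..3]={X5}  "cbd"  orig:{}
  [0..3]={S}  "bcbd"

S ∈ T[0,3] ⇒ YES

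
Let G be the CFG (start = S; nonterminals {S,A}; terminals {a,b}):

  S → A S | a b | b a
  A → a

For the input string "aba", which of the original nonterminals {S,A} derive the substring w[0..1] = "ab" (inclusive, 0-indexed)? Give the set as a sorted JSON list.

CNF form of G:
  S -> A S | T0 T1 | T1 T0
  A -> a
  T0 -> a
  T1 -> b

Fill CYK table bottom-up — only the sub-triangle for w[0..1]:
  T[0,0] 'a' = {A,T0}  orig:{A}
  T[1,1] 'b' = {T1}  orig:{}
  T[0,1] 'ab' = {S}

Original NTs in T[0,1] deriving "ab": ["S"]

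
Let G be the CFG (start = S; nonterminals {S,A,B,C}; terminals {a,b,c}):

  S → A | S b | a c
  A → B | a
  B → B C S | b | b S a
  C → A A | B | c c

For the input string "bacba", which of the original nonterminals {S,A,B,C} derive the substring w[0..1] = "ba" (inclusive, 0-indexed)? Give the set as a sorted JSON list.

CNF form of G:
  S -> B X9 | S T0 | T0 X10 | T1 T2 | a | b
  A -> B X3 | T0 X4 | a | b
  B -> B X5 | T0 X6 | b
  C -> A A | B X7 | T0 X8 | T2 T2 | b
  T0 -> b
  T1 -> a
  T2 -> c
  X3 -> C S
  X4 -> S T1
  X5 -> C S
  X6 -> S T1
  X7 -> C S
  X8 -> S T1
  X9 -> C S
  X10 -> S T1

CYK fill, restricted to cells inside w[0..1]:
  [0..0]={A,B,C,S,T0}  "b"  orig:{A,B,C,S}
  [1..1]={A,S,T1}  "a"  orig:{A,S}
  [0..1]={C,X10,X3,X4,X5,X6,X7,X8,X9}  "ba"  orig:{C}

Original NTs in T[0,1] deriving "ba": ["C"]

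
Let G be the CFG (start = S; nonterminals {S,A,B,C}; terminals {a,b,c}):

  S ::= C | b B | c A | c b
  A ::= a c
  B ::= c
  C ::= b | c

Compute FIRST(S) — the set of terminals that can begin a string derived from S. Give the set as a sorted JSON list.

FIRST iteration:
round 1:
  A via A→a c: +{a}
  B via B→c: +{c}
  C via C→b: +{b}
  C via C→c: +{c}
  S via S→C: +{b,c}
  FIRST(S)={b,c}  FIRST(A)={a}  FIRST(B)={c}  FIRST(C)={b,c}
round 2: done
  FIRST(S)={b,c}  FIRST(A)={a}  FIRST(B)={c}  FIRST(C)={b,c}

FIRST(S) = ["b", "c"]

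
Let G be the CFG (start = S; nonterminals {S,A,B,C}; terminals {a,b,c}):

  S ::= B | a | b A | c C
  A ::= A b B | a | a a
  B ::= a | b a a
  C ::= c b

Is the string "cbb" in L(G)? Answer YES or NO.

CNF form of G:
  S -> T0 A | T0 X5 | T2 C | a
  A -> A X3 | T1 T1 | a
  B -> T0 X4 | a
  C -> T2 T0
  T0 -> b
  T1 -> a
  T2 -> c
  X3 -> T0 B
  X4 -> T1 T1
  X5 -> T1 T1

Fill CYK table bottom-up:
  T[0,0] 'c' = {T2}  orig:{}
  T[1,1] 'b' = {T0}  orig:{}
  T[2,2] 'b' = {T0}  orig:{}
  T[0,1] 'cb' = {C}
  T[1,2] 'bb' = ∅
  T[0,2] 'cbb' = ∅

S ∉ T[0,2] ⇒ NO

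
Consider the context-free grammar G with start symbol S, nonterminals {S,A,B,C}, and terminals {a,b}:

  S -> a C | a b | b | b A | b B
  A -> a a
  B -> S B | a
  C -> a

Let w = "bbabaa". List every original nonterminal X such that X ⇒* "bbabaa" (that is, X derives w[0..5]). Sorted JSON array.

Convert to CNF:
  S -> T0 C | T0 T1 | T1 A | T1 B | b
  A -> T0 T0
  B -> S B | a
  C -> a
  T0 -> a
  T1 -> b

CYK table (by increasing span), restricted to cells inside w[0..5]:
  T[0,0] 'b' = {S,T1}  orig:{S}
  T[1,1] 'b' = {S,T1}  orig:{S}
  T[2,2] 'a' = {B,C,T0}  orig:{B,C}
  T[3,3] 'b' = {S,T1}  orig:{S}
  T[4,4] 'a' = {B,C,T0}  orig:{B,C}
  T[5,5] 'a' = {B,C,T0}  orig:{B,C}
  T[0,1] 'bb' = ∅
  T[1,2] 'ba' = {B,S}
  T[2,3] 'ab' = {S}
  T[3,4] 'ba' = {B,S}
  T[4,5] 'aa' = {A,S}
  T[0,2] 'bba' = {B,S}
  T[1,3] 'bab' = ∅
  T[2,4] 'aba' = {B}
  T[3,5] 'baa' = {B,S}
  T[0,3] 'bbab' = ∅
  T[1,4] 'baba' = {B,S}
  T[2,5] 'abaa' = ∅
  T[0,4] 'bbaba' = {B,S}
  T[1,5] 'babaa' = {B}
  T[0,5] 'bbabaa' = {B,S}

Original NTs in T[0,5] deriving "bbabaa": ["B", "S"]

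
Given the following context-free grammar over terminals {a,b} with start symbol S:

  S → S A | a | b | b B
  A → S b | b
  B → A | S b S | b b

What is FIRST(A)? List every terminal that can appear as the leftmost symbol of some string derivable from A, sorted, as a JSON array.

FIRST iteration:
[1]
  A via A→b: +{b}
  B via B→A: +{b}
  S via S→a: +{a}
  S via S→b: +{b}
  FIRST(S)={a,b}  FIRST(A)={b}  FIRST(B)={b}
[2]
  A via A→S b: +{a}
  B via B→A: +{a}
  FIRST(S)={a,b}  FIRST(A)={a,b}  FIRST(B)={a,b}
[3] done
  FIRST(S)={a,b}  FIRST(A)={a,b}  FIRST(B)={a,b}

FIRST(A) = ["a", "b"]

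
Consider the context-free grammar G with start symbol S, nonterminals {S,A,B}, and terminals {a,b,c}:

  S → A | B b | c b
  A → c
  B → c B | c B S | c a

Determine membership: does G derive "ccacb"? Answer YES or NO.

CNF form of G:
  S -> B T2 | T0 T2 | c
  A -> c
  B -> T0 B | T0 T1 | T0 X3
  T0 -> c
  T1 -> a
  T2 -> b
  X3 -> B S

CYK fill:
  T[0,0] 'c' = {A,S,T0}  orig:{A,S}
  T[1,1] 'c' = {A,S,T0}  orig:{A,S}
  T[2,2] 'a' = {T1}  orig:{}
  T[3,3] 'c' = {A,S,T0}  orig:{A,S}
  T[4,4] 'b' = {T2}  orig:{}
  T[0,1] 'cc' = ∅
  T[1,2] 'ca' = {B}
  T[2,3] 'ac' = ∅
  T[3,4] 'cb' = {S}
  T[0,2] 'cca' = {B}
  T[1,3] 'cac' = {X3}  orig:{}
  T[2,4] 'acb' = ∅
  T[0,3] 'ccac' = {B,X3}  orig:{B}
  T[1,4] 'cacb' = {X3}  orig:{}
  T[0,4] 'ccacb' = {B,S,X3}  orig:{B,S}

S ∈ T[0,4] ⇒ YES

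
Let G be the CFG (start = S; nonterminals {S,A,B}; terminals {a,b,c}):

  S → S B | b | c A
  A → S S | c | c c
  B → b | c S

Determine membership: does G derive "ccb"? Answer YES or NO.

CNF form of G:
  S -> S B | T0 A | b
  A -> S S | T0 T0 | c
  B -> T0 S | b
  T0 -> c

Fill CYK table bottom-up:
  T[0,0] 'c' = {A,T0}  orig:{A}
  T[1,1] 'c' = {A,T0}  orig:{A}
  T[2,2] 'b' = {B,S}
  T[0,1] 'cc' = {A,S}
  T[1,2] 'cb' = {B}
  T[0,2] 'ccb' = {A,S}

S ∈ T[0,2] ⇒ YES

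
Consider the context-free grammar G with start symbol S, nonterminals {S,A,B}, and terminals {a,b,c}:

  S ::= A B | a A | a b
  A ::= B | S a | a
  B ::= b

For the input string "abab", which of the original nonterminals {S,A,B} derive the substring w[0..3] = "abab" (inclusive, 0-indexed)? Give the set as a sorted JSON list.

Convert to CNF:
  S -> A B | T0 A | T0 T1
  A -> S T0 | a | b
  B -> b
  T0 -> a
  T1 -> b

CYK fill — only the sub-triangle for w[0..3]:
  [0..0]={A,T0}  "a"  orig:{A}
  [1..1]={A,B,T1}  "b"  orig:{A,B}
  [2..2]={A,T0}  "a"  orig:{A}
  [3..3]={A,B,T1}  "b"  orig:{A,B}
  [0..1]={S}  "ab"
  [1..2]=∅  "ba"
  [2..3]={S}  "ab"
  [0..2]={A}  "aba"
  [1..3]=∅  "bab"
  [0..3]={S}  "abab"

Original NTs in T[0,3] deriving "abab": ["S"]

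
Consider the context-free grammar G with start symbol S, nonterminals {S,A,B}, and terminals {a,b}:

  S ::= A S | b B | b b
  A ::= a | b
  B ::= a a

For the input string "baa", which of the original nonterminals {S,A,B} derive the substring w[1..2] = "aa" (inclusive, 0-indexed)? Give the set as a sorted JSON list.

CNF form of G:
  S -> A S | T1 B | T1 T1
  A -> a | b
  B -> T0 T0
  T0 -> a
  T1 -> b

Fill CYK table bottom-up (cells [i..j] with 1 ≤ i ≤ j ≤ 2 only):
  cell(1,1) a: {A,T0}  orig:{A}
  cell(2,2) a: {A,T0}  orig:{A}
  cell(1,2) aa: {B}

Original NTs in T[1,2] deriving "aa": ["B"]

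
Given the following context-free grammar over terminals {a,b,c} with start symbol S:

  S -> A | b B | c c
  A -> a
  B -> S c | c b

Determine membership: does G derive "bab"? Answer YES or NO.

Convert to CNF:
  S -> T0 T0 | T1 B | a
  A -> a
  B -> S T0 | T0 T1
  T0 -> c
  T1 -> b

Fill CYK table bottom-up:
  [0..0]={T1}  "b"  orig:{}
  [1..1]={A,S}  "a"
  [2..2]={T1}  "b"  orig:{}
  [0..1]=∅  "ba"
  [1..2]=∅  "ab"
  [0..2]=∅  "bab"

S ∉ T[0,2] ⇒ NO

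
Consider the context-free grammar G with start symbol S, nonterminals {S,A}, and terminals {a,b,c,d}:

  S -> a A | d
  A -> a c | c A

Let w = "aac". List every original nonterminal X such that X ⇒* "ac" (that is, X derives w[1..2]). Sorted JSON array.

CNF form of G:
  S -> T0 A | d
  A -> T0 T1 | T1 A
  T0 -> a
  T1 -> c

CYK fill — only the sub-triangle for w[1..2]:
  T[1,1] 'a' = {T0}  orig:{}
  T[2,2] 'c' = {T1}  orig:{}
  T[1,2] 'ac' = {A}

Original NTs in T[1,2] deriving "ac": ["A"]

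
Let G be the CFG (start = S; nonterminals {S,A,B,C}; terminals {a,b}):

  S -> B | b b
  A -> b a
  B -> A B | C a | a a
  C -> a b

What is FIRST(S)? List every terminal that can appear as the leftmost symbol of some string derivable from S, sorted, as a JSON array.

FIRST iteration:
[1]
  A via A→b a: +{b}
  B via B→A B: +{b}
  B via B→a a: +{a}
  C via C→a b: +{a}
  S via S→B: +{a,b}
  FIRST[S]={a,b}  FIRST[A]={b}  FIRST[B]={a,b}  FIRST[C]={a}
[2] (no change)
  FIRST[S]={a,b}  FIRST[A]={b}  FIRST[B]={a,b}  FIRST[C]={a}

FIRST(S) = ["a", "b"]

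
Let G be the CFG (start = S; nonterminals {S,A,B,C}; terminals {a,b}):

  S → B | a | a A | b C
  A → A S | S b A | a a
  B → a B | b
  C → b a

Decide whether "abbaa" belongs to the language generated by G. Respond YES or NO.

CNF form of G:
  S -> T0 C | T1 A | T1 B | a | b
  A -> A S | S X2 | T1 T1
  B -> T1 B | b
  C -> T0 T1
  T0 -> b
  T1 -> a
  X2 -> T0 A

CYK fill:
  T[0,0] 'a' = {S,T1}  orig:{S}
  T[1,1] 'b' = {B,S,T0}  orig:{B,S}
  T[2,2] 'b' = {B,S,T0}  orig:{B,S}
  T[3,3] 'a' = {S,T1}  orig:{S}
  T[4,4] 'a' = {S,T1}  orig:{S}
  T[0,1] 'ab' = {B,S}
  T[1,2] 'bb' = ∅
  T[2,3] 'ba' = {C}
  T[3,4] 'aa' = {A}
  T[0,2] 'abb' = ∅
  T[1,3] 'bba' = {S}
  T[2,4] 'baa' = {X2}  orig:{}
  T[0,3] 'abba' = ∅
  T[1,4] 'bbaa' = {A}
  T[0,4] 'abbaa' = {A,S}

S ∈ T[0,4] ⇒ YES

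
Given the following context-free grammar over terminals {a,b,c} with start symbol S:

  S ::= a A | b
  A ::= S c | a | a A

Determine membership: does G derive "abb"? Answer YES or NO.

Convert to CNF:
  S -> T1 A | b
  A -> S T0 | T1 A | a
  T0 -> c
  T1 -> a

CYK table (by increasing span):
  T[0,0] 'a' = {A,T1}  orig:{A}
  T[1,1] 'b' = {S}
  T[2,2] 'b' = {S}
  T[0,1] 'ab' = ∅
  T[1,2] 'bb' = ∅
  T[0,2] 'abb' = ∅

S ∉ T[0,2] ⇒ NO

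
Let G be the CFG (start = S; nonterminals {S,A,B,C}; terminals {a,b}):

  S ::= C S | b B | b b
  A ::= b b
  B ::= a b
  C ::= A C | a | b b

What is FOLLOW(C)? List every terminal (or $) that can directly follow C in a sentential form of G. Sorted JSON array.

FIRST sets, iterate to fixpoint:
iter 1:
  A via A→b b: +{b}
  B via B→a b: +{a}
  C via C→A C: +{b}
  C via C→a: +{a}
  S via S→C S: +{a,b}
  S: {a,b}  A: {b}  B: {a}  C: {a,b}
iter 2: done
  S: {a,b}  A: {b}  B: {a}  C: {a,b}

FOLLOW iteration:
FOLLOW(S) := {$}
iter 1:
  C→A C: FOLLOW(A) ⊇ FIRST(C) = {a,b}; new: +{a,b}
  S→C S: FOLLOW(C) ⊇ FIRST(S) = {a,b}; new: +{a,b}
  S→b B: FOLLOW(B) ⊇ FOLLOW(S) ⊇ {$}; new: +{$}
  FOLLOW[S]={$}  FOLLOW[A]={a,b}  FOLLOW[B]={$}  FOLLOW[C]={a,b}
iter 2: — fixpoint
  FOLLOW[S]={$}  FOLLOW[A]={a,b}  FOLLOW[B]={$}  FOLLOW[C]={a,b}

FOLLOW(C) = ["a", "b"]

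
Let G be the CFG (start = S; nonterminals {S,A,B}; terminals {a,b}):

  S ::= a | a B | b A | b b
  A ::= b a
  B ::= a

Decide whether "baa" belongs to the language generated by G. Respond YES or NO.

Convert to CNF:
  S -> T0 A | T0 T0 | T1 B | a
  A -> T0 T1
  B -> a
  T0 -> b
  T1 -> a

CYK fill:
  [0..0]={T0}  "b"  orig:{}
  [1..1]={B,S,T1}  "a"  orig:{B,S}
  [2..2]={B,S,T1}  "a"  orig:{B,S}
  [0..1]={A}  "ba"
  [1..2]={S}  "aa"
  [0..2]=∅  "baa"

S ∉ T[0,2] ⇒ NO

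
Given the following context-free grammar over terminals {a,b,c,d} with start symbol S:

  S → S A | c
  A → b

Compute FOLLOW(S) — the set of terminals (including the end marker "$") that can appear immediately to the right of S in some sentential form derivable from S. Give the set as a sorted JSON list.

Compute FIRST by fixpoint:
pass 1:
  A via A→b: +{b}
  S via S→c: +{c}
  S: {c}  A: {b}
pass 2: (no change)
  S: {c}  A: {b}

FOLLOW iteration:
initialize: $ ∈ FOLLOW(S)
pass 1:
  S→S A: FOLLOW(S) ⊇ FIRST(A) = {b}; new: +{b}
  S→S A: FOLLOW(A) ⊇ FOLLOW(S) ⊇ {$,b}; new: +{$,b}
  S: {$,b}  A: {$,b}
pass 2: — fixpoint
  S: {$,b}  A: {$,b}

FOLLOW(S) = ["$", "b"]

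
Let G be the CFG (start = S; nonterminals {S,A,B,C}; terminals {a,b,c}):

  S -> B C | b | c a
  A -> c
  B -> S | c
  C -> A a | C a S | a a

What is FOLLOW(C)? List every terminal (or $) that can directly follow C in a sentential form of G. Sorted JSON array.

Compute FIRST by fixpoint:
iter 1:
  A via A→c: +{c}
  B via B→c: +{c}
  C via C→A a: +{c}
  C via C→a a: +{a}
  S via S→B C: +{c}
  S via S→b: +{b}
  FIRST(S)={b,c}  FIRST(A)={c}  FIRST(B)={c}  FIRST(C)={a,c}
iter 2:
  B via B→S: +{b}
  FIRST(S)={b,c}  FIRST(A)={c}  FIRST(B)={b,c}  FIRST(C)={a,c}
iter 3: done
  FIRST(S)={b,c}  FIRST(A)={c}  FIRST(B)={b,c}  FIRST(C)={a,c}

FOLLOW sets:
seed FOLLOW(S) with $
iter 1:
  C→A a: FOLLOW(A) ⊇ FIRST(a) = {a}; new: +{a}
  C→C a S: FOLLOW(C) ⊇ FIRST(a) = {a}; new: +{a}
  C→C a S: FOLLOW(S) ⊇ FOLLOW(C) ⊇ {a}; new: +{a}
  S→B C: FOLLOW(B) ⊇ FIRST(C) = {a,c}; new: +{a,c}
  S→B C: FOLLOW(C) ⊇ FOLLOW(S) ⊇ {$,a}; new: +{$}
  FOLLOW[S]={$,a}  FOLLOW[A]={a}  FOLLOW[B]={a,c}  FOLLOW[C]={$,a}
iter 2:
  B→S: FOLLOW(S) ⊇ FOLLOW(B) ⊇ {a,c}; new: +{c}
  S→B C: FOLLOW(C) ⊇ FOLLOW(S) ⊇ {$,a,c}; new: +{c}
  FOLLOW[S]={$,a,c}  FOLLOW[A]={a}  FOLLOW[B]={a,c}  FOLLOW[C]={$,a,c}
iter 3: — fixpoint
  FOLLOW[S]={$,a,c}  FOLLOW[A]={a}  FOLLOW[B]={a,c}  FOLLOW[C]={$,a,c}

FOLLOW(C) = ["$", "a", "c"]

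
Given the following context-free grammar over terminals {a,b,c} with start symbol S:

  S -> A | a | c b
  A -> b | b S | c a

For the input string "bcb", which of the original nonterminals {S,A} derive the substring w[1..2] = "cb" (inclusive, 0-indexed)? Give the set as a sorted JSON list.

CNF form of G:
  S -> T0 S | T1 T0 | T1 T2 | a | b
  A -> T0 S | T1 T2 | b
  T0 -> b
  T1 -> c
  T2 -> a

Fill CYK table bottom-up, restricted to cells inside w[1..2]:
  cell(1,1) c: {T1}  orig:{}
  cell(2,2) b: {A,S,T0}  orig:{A,S}
  cell(1,2) cb: {S}

Original NTs in T[1,2] deriving "cb": ["S"]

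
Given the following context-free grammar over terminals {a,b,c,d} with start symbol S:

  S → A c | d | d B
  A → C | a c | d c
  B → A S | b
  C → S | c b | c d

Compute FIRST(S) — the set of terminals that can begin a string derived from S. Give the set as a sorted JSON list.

FIRST sets, iterate to fixpoint:
iter 1:
  A via A→a c: +{a}
  A via A→d c: +{d}
  B via B→A S: +{a,d}
  B via B→b: +{b}
  C via C→c b: +{c}
  S via S→A c: +{a,d}
  FIRST[S]={a,d}  FIRST[A]={a,d}  FIRST[B]={a,b,d}  FIRST[C]={c}
iter 2:
  A via A→C: +{c}
  B via B→A S: +{c}
  C via C→S: +{a,d}
  S via S→A c: +{c}
  FIRST[S]={a,c,d}  FIRST[A]={a,c,d}  FIRST[B]={a,b,c,d}  FIRST[C]={a,c,d}
iter 3: (no change)
  FIRST[S]={a,c,d}  FIRST[A]={a,c,d}  FIRST[B]={a,b,c,d}  FIRST[C]={a,c,d}

FIRST(S) = ["a", "c", "d"]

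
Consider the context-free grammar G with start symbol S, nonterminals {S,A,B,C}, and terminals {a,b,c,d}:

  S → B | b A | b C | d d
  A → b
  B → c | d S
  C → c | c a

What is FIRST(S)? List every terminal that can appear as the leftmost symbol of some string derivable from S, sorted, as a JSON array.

FIRST iteration:
round 1:
  A via A→b: +{b}
  B via B→c: +{c}
  B via B→d S: +{d}
  C via C→c: +{c}
  S via S→B: +{c,d}
  S via S→b A: +{b}
  FIRST(S)={b,c,d}  FIRST(A)={b}  FIRST(B)={c,d}  FIRST(C)={c}
round 2: (no change)
  FIRST(S)={b,c,d}  FIRST(A)={b}  FIRST(B)={c,d}  FIRST(C)={c}

FIRST(S) = ["b", "c", "d"]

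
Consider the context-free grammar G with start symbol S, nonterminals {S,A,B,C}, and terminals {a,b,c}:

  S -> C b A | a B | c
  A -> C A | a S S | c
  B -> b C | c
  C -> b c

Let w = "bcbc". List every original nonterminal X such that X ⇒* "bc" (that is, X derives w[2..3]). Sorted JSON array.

CNF form of G:
  S -> C X4 | T0 B | c
  A -> C A | T0 X3 | c
  B -> T1 C | c
  C -> T1 T2
  T0 -> a
  T1 -> b
  T2 -> c
  X3 -> S S
  X4 -> T1 A

CYK fill, restricted to cells inside w[2..3]:
  cell(2,2) b: {T1}  orig:{}
  cell(3,3) c: {A,B,S,T2}  orig:{A,B,S}
  cell(2,3) bc: {C,X4}  orig:{C}

Original NTs in T[2,3] deriving "bc": ["C"]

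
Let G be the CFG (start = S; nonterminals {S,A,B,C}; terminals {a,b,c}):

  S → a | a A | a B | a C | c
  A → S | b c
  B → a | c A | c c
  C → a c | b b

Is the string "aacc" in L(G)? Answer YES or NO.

CNF form of G:
  S -> T0 A | T0 B | T0 C | a | c
  A -> T0 A | T0 B | T0 C | T1 T2 | a | c
  B -> T2 A | T2 T2 | a
  C -> T0 T2 | T1 T1
  T0 -> a
  T1 -> b
  T2 -> c

CYK table (by increasing span):
  T[0,0] 'a' = {A,B,S,T0}  orig:{A,B,S}
  T[1,1] 'a' = {A,B,S,T0}  orig:{A,B,S}
  T[2,2] 'c' = {A,S,T2}  orig:{A,S}
  T[3,3] 'c' = {A,S,T2}  orig:{A,S}
  T[0,1] 'aa' = {A,S}
  T[1,2] 'ac' = {A,C,S}
  T[2,3] 'cc' = {B}
  T[0,2] 'aac' = {A,S}
  T[1,3] 'acc' = {A,S}
  T[0,3] 'aacc' = {A,S}

S ∈ T[0,3] ⇒ YES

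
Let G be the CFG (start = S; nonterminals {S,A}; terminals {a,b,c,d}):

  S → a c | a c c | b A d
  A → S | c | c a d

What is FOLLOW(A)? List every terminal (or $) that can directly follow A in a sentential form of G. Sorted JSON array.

Compute FIRST by fixpoint:
pass 1:
  A via A→c: +{c}
  S via S→a c: +{a}
  S via S→b A d: +{b}
  FIRST(S)={a,b}  FIRST(A)={c}
pass 2:
  A via A→S: +{a,b}
  FIRST(S)={a,b}  FIRST(A)={a,b,c}
pass 3: — fixpoint
  FIRST(S)={a,b}  FIRST(A)={a,b,c}

Compute FOLLOW by fixpoint:
initialize: $ ∈ FOLLOW(S)
[1]
  S→b A d: FOLLOW(A) ⊇ FIRST(d) = {d}; new: +{d}
  FOLLOW(S)={$}  FOLLOW(A)={d}
[2]
  A→S: FOLLOW(S) ⊇ FOLLOW(A) ⊇ {d}; new: +{d}
  FOLLOW(S)={$,d}  FOLLOW(A)={d}
[3] (stable)
  FOLLOW(S)={$,d}  FOLLOW(A)={d}

FOLLOW(A) = ["d"]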